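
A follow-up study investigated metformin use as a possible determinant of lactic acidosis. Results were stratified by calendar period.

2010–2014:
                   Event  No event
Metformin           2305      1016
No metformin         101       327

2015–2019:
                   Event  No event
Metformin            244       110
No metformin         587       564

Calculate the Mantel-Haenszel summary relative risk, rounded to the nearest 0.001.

RR_MH = Σ(aᵢ·n₀ᵢ/nᵢ) / Σ(cᵢ·n₁ᵢ/nᵢ), with n₁ᵢ = aᵢ+bᵢ (exposed), n₀ᵢ = cᵢ+dᵢ (unexposed), nᵢ = n₁ᵢ+n₀ᵢ.
Stratum 1 (2010–2014): n₁ = 3321, n₀ = 428, n = 3749; a·n₀/n = 2305·428/3749 = 263.1475; c·n₁/n = 101·3321/3749 = 89.4695
Stratum 2 (2015–2019): n₁ = 354, n₀ = 1151, n = 1505; a·n₀/n = 244·1151/1505 = 186.6073; c·n₁/n = 587·354/1505 = 138.0718
RR_MH = (263.1475 + 186.6073) / (89.4695 + 138.0718) = 449.7548 / 227.5412 = 1.97659

1.977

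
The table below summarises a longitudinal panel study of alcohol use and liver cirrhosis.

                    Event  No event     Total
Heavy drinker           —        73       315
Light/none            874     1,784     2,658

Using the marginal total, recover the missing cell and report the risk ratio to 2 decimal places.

2.34

The missing cell is in the exposed row: 315 − 73 = 242.
So a = 242, b = 73, c = 874, d = 1784.
RR = [a/(a+b)] / [c/(c+d)] = (242/315) / (874/2658) = 0.76825/0.32882 = 2.33641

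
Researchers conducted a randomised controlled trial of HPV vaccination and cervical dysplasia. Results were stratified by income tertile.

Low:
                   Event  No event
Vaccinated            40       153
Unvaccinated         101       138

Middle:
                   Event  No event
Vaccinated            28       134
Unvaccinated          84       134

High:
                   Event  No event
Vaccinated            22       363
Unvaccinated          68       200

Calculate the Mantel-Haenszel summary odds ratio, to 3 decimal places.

0.285

OR_MH = Σ(aᵢdᵢ/nᵢ) / Σ(bᵢcᵢ/nᵢ), where nᵢ is the stratum total.
Stratum 1 (Low): n = 432; a·d/n = 40·138/432 = 12.7778; b·c/n = 153·101/432 = 35.7708
Stratum 2 (Middle): n = 380; a·d/n = 28·134/380 = 9.8737; b·c/n = 134·84/380 = 29.6211
Stratum 3 (High): n = 653; a·d/n = 22·200/653 = 6.7381; b·c/n = 363·68/653 = 37.8009
OR_MH = (12.7778 + 9.8737 + 6.7381) / (35.7708 + 29.6211 + 37.8009) = 29.3896 / 103.1928 = 0.28480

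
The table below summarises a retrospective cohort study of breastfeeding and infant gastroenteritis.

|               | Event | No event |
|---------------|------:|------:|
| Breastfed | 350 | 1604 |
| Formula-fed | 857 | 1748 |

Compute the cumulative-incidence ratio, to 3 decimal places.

0.544

Cells: a = 350, b = 1604, c = 857, d = 1748.
Risk in exposed = 350/1954 = 0.17912; risk in unexposed = 857/2605 = 0.32898.
RR = 0.17912 / 0.32898 = 0.54447
The risk is 46% lower among the exposed than among the unexposed.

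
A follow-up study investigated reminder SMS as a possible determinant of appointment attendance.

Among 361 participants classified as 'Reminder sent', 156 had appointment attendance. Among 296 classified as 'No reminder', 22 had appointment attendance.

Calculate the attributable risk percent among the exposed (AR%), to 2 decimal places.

82.80

From the description: a = 156, b = 205, c = 22, d = 274.
Risk in exposed = 156/361 = 0.43213; risk in unexposed = 22/296 = 0.07432.
RR = 0.43213/0.07432 = 5.81415
AR% = (RR − 1)/RR × 100 = (5.81415 − 1)/5.81415 × 100 = 82.8006%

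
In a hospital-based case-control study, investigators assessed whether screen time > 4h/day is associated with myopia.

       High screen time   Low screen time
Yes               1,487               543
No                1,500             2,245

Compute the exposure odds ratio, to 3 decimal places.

4.099

Reading the table with exposure as columns: a = 1487 (High screen time, case), b = 1500 (High screen time, non-case), c = 543 (Low screen time, case), d = 2245.
OR = (a·d)/(b·c) = (1487 × 2245) / (1500 × 543) = 3338315 / 814500 = 4.09861
The odds of myopia are about 4.10 times as high in the high screen time group.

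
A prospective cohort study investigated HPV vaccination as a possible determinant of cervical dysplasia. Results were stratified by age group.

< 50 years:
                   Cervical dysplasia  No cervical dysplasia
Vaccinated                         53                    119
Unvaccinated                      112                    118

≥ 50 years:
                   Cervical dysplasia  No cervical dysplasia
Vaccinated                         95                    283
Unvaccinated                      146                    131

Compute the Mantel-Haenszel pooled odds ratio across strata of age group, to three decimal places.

0.359

OR_MH = Σ(aᵢdᵢ/nᵢ) / Σ(bᵢcᵢ/nᵢ), where nᵢ is the stratum total.
Stratum 1 (< 50 years): n = 402; a·d/n = 53·118/402 = 15.5572; b·c/n = 119·112/402 = 33.1542
Stratum 2 (≥ 50 years): n = 655; a·d/n = 95·131/655 = 19.0000; b·c/n = 283·146/655 = 63.0809
OR_MH = (15.5572 + 19.0000) / (33.1542 + 63.0809) = 34.5572 / 96.2351 = 0.35909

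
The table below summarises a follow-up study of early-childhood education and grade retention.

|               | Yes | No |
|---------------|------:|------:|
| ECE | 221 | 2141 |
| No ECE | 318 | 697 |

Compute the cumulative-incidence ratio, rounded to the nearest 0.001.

Cells: a = 221, b = 2141, c = 318, d = 697.
Risk in exposed = 221/2362 = 0.09356; risk in unexposed = 318/1015 = 0.31330.
RR = 0.09356 / 0.31330 = 0.29864
The risk is 70% lower among the exposed than among the unexposed.

0.299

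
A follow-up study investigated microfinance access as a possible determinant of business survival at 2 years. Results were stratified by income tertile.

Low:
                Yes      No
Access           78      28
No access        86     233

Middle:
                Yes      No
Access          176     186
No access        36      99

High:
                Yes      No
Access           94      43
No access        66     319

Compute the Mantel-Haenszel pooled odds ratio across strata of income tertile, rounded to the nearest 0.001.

OR_MH = Σ(aᵢdᵢ/nᵢ) / Σ(bᵢcᵢ/nᵢ), where nᵢ is the stratum total.
Stratum 1 (Low): n = 425; a·d/n = 78·233/425 = 42.7624; b·c/n = 28·86/425 = 5.6659
Stratum 2 (Middle): n = 497; a·d/n = 176·99/497 = 35.0584; b·c/n = 186·36/497 = 13.4728
Stratum 3 (High): n = 522; a·d/n = 94·319/522 = 57.4444; b·c/n = 43·66/522 = 5.4368
OR_MH = (42.7624 + 35.0584 + 57.4444) / (5.6659 + 13.4728 + 5.4368) = 135.2651 / 24.5755 = 5.50406

5.504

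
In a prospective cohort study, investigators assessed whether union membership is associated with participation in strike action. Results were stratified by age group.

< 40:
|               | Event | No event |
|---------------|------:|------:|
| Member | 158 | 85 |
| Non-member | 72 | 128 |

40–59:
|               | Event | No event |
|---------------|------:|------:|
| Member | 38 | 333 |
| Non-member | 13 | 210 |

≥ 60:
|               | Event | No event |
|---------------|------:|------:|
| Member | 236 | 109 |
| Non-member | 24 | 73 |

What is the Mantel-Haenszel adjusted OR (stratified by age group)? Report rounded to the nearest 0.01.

OR_MH = Σ(aᵢdᵢ/nᵢ) / Σ(bᵢcᵢ/nᵢ), where nᵢ is the stratum total.
Stratum 1 (< 40): n = 443; a·d/n = 158·128/443 = 45.6524; b·c/n = 85·72/443 = 13.8149
Stratum 2 (40–59): n = 594; a·d/n = 38·210/594 = 13.4343; b·c/n = 333·13/594 = 7.2879
Stratum 3 (≥ 60): n = 442; a·d/n = 236·73/442 = 38.9774; b·c/n = 109·24/442 = 5.9186
OR_MH = (45.6524 + 13.4343 + 38.9774) / (13.8149 + 7.2879 + 5.9186) = 98.0641 / 27.0213 = 3.62914

3.63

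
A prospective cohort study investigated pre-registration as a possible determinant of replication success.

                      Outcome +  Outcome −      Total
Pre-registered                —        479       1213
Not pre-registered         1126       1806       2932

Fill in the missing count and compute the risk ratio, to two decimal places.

The missing cell is in the exposed row: 1213 − 479 = 734.
So a = 734, b = 479, c = 1126, d = 1806.
RR = [a/(a+b)] / [c/(c+d)] = (734/1213) / (1126/2932) = 0.60511/0.38404 = 1.57565

1.58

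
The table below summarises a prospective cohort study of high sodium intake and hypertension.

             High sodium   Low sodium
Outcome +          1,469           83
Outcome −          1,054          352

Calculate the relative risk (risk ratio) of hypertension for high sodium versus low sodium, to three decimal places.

3.052

Reading the table with exposure as columns: a = 1469 (High sodium, case), b = 1054 (High sodium, non-case), c = 83 (Low sodium, case), d = 352.
Risk in exposed = 1469/2523 = 0.58224; risk in unexposed = 83/435 = 0.19080.
RR = 0.58224 / 0.19080 = 3.05152
The risk among the exposed is 3.05 times that among the unexposed.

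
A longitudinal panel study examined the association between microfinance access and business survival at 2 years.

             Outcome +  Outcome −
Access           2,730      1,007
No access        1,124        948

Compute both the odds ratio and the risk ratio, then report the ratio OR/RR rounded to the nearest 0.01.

1.70

Cells: a = 2730, b = 1007, c = 1124, d = 948.
OR = (2730·948)/(1007·1124) = 2588040/1131868 = 2.28652
Risk in exposed = 2730/3737 = 0.73053; risk in unexposed = 1124/2072 = 0.54247; RR = 1.34668
OR/RR = 2.28652 / 1.34668 = 1.69790
The outcome is not rare, so the OR lies further from 1 than the RR.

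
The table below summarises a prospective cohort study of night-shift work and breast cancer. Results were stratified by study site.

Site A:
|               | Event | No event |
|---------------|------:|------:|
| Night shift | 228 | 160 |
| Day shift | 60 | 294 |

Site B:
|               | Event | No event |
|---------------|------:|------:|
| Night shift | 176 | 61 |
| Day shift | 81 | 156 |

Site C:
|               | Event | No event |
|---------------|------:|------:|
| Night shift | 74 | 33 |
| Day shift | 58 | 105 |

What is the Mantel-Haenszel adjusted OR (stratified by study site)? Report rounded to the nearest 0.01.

5.81

OR_MH = Σ(aᵢdᵢ/nᵢ) / Σ(bᵢcᵢ/nᵢ), where nᵢ is the stratum total.
Stratum 1 (Site A): n = 742; a·d/n = 228·294/742 = 90.3396; b·c/n = 160·60/742 = 12.9380
Stratum 2 (Site B): n = 474; a·d/n = 176·156/474 = 57.9241; b·c/n = 61·81/474 = 10.4241
Stratum 3 (Site C): n = 270; a·d/n = 74·105/270 = 28.7778; b·c/n = 33·58/270 = 7.0889
OR_MH = (90.3396 + 57.9241 + 28.7778) / (12.9380 + 10.4241 + 7.0889) = 177.0415 / 30.4509 = 5.81399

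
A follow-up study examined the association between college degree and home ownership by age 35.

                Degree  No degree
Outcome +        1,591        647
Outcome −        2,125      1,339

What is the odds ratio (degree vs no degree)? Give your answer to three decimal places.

1.549

Reading the table with exposure as columns: a = 1591 (Degree, case), b = 2125 (Degree, non-case), c = 647 (No degree, case), d = 1339.
OR = (a·d)/(b·c) = (1591 × 1339) / (2125 × 647) = 2130349 / 1374875 = 1.54949
The odds of home ownership by age 35 are about 1.55 times as high in the degree group.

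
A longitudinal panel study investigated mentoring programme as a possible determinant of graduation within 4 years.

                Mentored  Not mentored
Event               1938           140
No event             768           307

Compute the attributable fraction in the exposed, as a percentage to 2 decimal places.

56.27

Reading the table with exposure as columns: a = 1938 (Mentored, case), b = 768 (Mentored, non-case), c = 140 (Not mentored, case), d = 307.
Risk in exposed = 1938/2706 = 0.71619; risk in unexposed = 140/447 = 0.31320.
RR = 0.71619/0.31320 = 2.28668
AR% = (RR − 1)/RR × 100 = (2.28668 − 1)/2.28668 × 100 = 56.2685%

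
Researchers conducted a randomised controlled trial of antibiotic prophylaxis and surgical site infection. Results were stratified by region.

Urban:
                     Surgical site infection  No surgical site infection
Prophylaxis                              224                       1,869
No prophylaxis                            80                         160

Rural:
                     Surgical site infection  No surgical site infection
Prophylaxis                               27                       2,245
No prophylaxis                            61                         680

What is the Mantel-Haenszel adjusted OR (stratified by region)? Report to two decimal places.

0.20

OR_MH = Σ(aᵢdᵢ/nᵢ) / Σ(bᵢcᵢ/nᵢ), where nᵢ is the stratum total.
Stratum 1 (Urban): n = 2333; a·d/n = 224·160/2333 = 15.3622; b·c/n = 1869·80/2333 = 64.0892
Stratum 2 (Rural): n = 3013; a·d/n = 27·680/3013 = 6.0936; b·c/n = 2245·61/3013 = 45.4514
OR_MH = (15.3622 + 6.0936) / (64.0892 + 45.4514) = 21.4558 / 109.5405 = 0.19587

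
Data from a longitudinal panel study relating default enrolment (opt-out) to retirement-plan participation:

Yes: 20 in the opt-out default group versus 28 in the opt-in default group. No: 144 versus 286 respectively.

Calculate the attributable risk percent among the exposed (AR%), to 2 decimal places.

From the description: a = 20, b = 144, c = 28, d = 286.
Risk in exposed = 20/164 = 0.12195; risk in unexposed = 28/314 = 0.08917.
RR = 0.12195/0.08917 = 1.36760
AR% = (RR − 1)/RR × 100 = (1.36760 − 1)/1.36760 × 100 = 26.8790%

26.88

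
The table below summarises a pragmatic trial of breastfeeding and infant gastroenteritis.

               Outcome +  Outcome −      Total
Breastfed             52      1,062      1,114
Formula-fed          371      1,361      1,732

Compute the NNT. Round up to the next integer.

Risk in treated group = 52/1114 = 0.04668; risk in control = 371/1732 = 0.21420.
Absolute risk reduction = 0.21420 − 0.04668 = 0.16752
NNT = 1 / ARR = 1 / 0.16752 = 5.969 → round up → 6

6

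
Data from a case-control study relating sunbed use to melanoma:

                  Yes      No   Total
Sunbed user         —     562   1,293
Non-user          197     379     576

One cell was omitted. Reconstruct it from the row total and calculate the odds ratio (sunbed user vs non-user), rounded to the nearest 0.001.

2.502

The missing cell is in the exposed row: 1293 − 562 = 731.
So a = 731, b = 562, c = 197, d = 379.
OR = (a·d)/(b·c) = (731 × 379) / (562 × 197) = 277049 / 110714 = 2.50238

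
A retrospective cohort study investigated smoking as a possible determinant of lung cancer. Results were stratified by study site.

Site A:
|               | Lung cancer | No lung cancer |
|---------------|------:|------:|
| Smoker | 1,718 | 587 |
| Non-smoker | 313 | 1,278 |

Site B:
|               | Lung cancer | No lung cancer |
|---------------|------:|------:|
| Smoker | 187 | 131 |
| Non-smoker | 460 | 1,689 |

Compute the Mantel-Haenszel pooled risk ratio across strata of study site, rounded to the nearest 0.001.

RR_MH = Σ(aᵢ·n₀ᵢ/nᵢ) / Σ(cᵢ·n₁ᵢ/nᵢ), with n₁ᵢ = aᵢ+bᵢ (exposed), n₀ᵢ = cᵢ+dᵢ (unexposed), nᵢ = n₁ᵢ+n₀ᵢ.
Stratum 1 (Site A): n₁ = 2305, n₀ = 1591, n = 3896; a·n₀/n = 1718·1591/3896 = 701.5755; c·n₁/n = 313·2305/3896 = 185.1810
Stratum 2 (Site B): n₁ = 318, n₀ = 2149, n = 2467; a·n₀/n = 187·2149/2467 = 162.8954; c·n₁/n = 460·318/2467 = 59.2947
RR_MH = (701.5755 + 162.8954) / (185.1810 + 59.2947) = 864.4709 / 244.4756 = 3.53602

3.536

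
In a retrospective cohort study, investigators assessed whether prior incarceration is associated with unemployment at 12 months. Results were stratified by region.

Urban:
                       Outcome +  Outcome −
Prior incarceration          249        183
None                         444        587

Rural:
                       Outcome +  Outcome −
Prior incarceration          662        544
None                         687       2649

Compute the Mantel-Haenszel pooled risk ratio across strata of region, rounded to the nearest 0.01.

2.11

RR_MH = Σ(aᵢ·n₀ᵢ/nᵢ) / Σ(cᵢ·n₁ᵢ/nᵢ), with n₁ᵢ = aᵢ+bᵢ (exposed), n₀ᵢ = cᵢ+dᵢ (unexposed), nᵢ = n₁ᵢ+n₀ᵢ.
Stratum 1 (Urban): n₁ = 432, n₀ = 1031, n = 1463; a·n₀/n = 249·1031/1463 = 175.4744; c·n₁/n = 444·432/1463 = 131.1059
Stratum 2 (Rural): n₁ = 1206, n₀ = 3336, n = 4542; a·n₀/n = 662·3336/4542 = 486.2246; c·n₁/n = 687·1206/4542 = 182.4135
RR_MH = (175.4744 + 486.2246) / (131.1059 + 182.4135) = 661.6989 / 313.5194 = 2.11055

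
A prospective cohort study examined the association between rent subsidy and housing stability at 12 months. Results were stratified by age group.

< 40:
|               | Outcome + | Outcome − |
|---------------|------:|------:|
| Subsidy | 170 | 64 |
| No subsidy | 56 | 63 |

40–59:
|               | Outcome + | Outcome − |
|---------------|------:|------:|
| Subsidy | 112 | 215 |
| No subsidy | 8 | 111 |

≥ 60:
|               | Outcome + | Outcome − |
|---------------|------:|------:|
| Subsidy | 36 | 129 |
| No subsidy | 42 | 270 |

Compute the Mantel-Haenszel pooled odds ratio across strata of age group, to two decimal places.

OR_MH = Σ(aᵢdᵢ/nᵢ) / Σ(bᵢcᵢ/nᵢ), where nᵢ is the stratum total.
Stratum 1 (< 40): n = 353; a·d/n = 170·63/353 = 30.3399; b·c/n = 64·56/353 = 10.1530
Stratum 2 (40–59): n = 446; a·d/n = 112·111/446 = 27.8744; b·c/n = 215·8/446 = 3.8565
Stratum 3 (≥ 60): n = 477; a·d/n = 36·270/477 = 20.3774; b·c/n = 129·42/477 = 11.3585
OR_MH = (30.3399 + 27.8744 + 20.3774) / (10.1530 + 3.8565 + 11.3585) = 78.5917 / 25.3680 = 3.09807

3.10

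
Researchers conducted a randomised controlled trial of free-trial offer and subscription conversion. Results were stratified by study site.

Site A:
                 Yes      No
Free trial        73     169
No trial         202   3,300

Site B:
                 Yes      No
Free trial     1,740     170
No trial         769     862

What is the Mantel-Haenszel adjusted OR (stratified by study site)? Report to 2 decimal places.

10.60

OR_MH = Σ(aᵢdᵢ/nᵢ) / Σ(bᵢcᵢ/nᵢ), where nᵢ is the stratum total.
Stratum 1 (Site A): n = 3744; a·d/n = 73·3300/3744 = 64.3429; b·c/n = 169·202/3744 = 9.1181
Stratum 2 (Site B): n = 3541; a·d/n = 1740·862/3541 = 423.5753; b·c/n = 170·769/3541 = 36.9189
OR_MH = (64.3429 + 423.5753) / (9.1181 + 36.9189) = 487.9182 / 46.0370 = 10.59839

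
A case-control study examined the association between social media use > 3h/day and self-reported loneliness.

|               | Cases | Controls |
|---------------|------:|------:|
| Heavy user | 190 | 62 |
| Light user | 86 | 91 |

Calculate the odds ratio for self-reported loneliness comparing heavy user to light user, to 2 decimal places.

Cells: a = 190, b = 62, c = 86, d = 91.
OR = (a·d)/(b·c) = (190 × 91) / (62 × 86) = 17290 / 5332 = 3.24269
The odds of self-reported loneliness are about 3.24 times as high in the heavy user group.

3.24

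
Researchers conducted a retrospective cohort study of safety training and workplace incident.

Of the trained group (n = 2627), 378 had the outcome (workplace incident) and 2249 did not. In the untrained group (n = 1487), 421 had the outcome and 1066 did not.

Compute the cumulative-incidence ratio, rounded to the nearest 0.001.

0.508

From the description: a = 378, b = 2249, c = 421, d = 1066.
Risk in exposed = 378/2627 = 0.14389; risk in unexposed = 421/1487 = 0.28312.
RR = 0.14389 / 0.28312 = 0.50823
The risk is 49% lower among the exposed than among the unexposed.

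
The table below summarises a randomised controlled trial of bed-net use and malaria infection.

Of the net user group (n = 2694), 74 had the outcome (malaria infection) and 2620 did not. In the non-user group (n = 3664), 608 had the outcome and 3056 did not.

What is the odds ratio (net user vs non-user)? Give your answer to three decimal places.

0.142

From the description: a = 74, b = 2620, c = 608, d = 3056.
OR = (a·d)/(b·c) = (74 × 3056) / (2620 × 608) = 226144 / 1592960 = 0.14196
Exposure is associated with lower odds of malaria infection (OR = 0.14 < 1).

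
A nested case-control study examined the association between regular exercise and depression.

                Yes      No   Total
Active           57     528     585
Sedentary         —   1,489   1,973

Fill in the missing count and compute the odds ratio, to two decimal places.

The missing cell is in the unexposed row: 1973 − 1489 = 484.
So a = 57, b = 528, c = 484, d = 1489.
OR = (a·d)/(b·c) = (57 × 1489) / (528 × 484) = 84873 / 255552 = 0.33212

0.33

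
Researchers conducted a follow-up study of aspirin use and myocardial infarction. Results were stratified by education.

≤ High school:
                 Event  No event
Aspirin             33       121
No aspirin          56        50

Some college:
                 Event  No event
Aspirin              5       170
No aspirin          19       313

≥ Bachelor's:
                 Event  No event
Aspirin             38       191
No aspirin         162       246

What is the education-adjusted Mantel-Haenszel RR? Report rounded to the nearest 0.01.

RR_MH = Σ(aᵢ·n₀ᵢ/nᵢ) / Σ(cᵢ·n₁ᵢ/nᵢ), with n₁ᵢ = aᵢ+bᵢ (exposed), n₀ᵢ = cᵢ+dᵢ (unexposed), nᵢ = n₁ᵢ+n₀ᵢ.
Stratum 1 (≤ High school): n₁ = 154, n₀ = 106, n = 260; a·n₀/n = 33·106/260 = 13.4538; c·n₁/n = 56·154/260 = 33.1692
Stratum 2 (Some college): n₁ = 175, n₀ = 332, n = 507; a·n₀/n = 5·332/507 = 3.2742; c·n₁/n = 19·175/507 = 6.5582
Stratum 3 (≥ Bachelor's): n₁ = 229, n₀ = 408, n = 637; a·n₀/n = 38·408/637 = 24.3391; c·n₁/n = 162·229/637 = 58.2386
RR_MH = (13.4538 + 3.2742 + 24.3391) / (33.1692 + 6.5582 + 58.2386) = 41.0671 / 97.9660 = 0.41920

0.42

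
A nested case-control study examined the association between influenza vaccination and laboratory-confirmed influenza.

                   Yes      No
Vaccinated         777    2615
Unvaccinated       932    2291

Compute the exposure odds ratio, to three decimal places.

Cells: a = 777, b = 2615, c = 932, d = 2291.
OR = (a·d)/(b·c) = (777 × 2291) / (2615 × 932) = 1780107 / 2437180 = 0.73040
Exposure is associated with lower odds of laboratory-confirmed influenza (OR = 0.73 < 1).

0.730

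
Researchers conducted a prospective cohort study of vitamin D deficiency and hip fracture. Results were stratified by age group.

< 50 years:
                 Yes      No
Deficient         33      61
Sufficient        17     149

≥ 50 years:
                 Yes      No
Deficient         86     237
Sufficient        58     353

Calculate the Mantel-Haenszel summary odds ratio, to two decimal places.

OR_MH = Σ(aᵢdᵢ/nᵢ) / Σ(bᵢcᵢ/nᵢ), where nᵢ is the stratum total.
Stratum 1 (< 50 years): n = 260; a·d/n = 33·149/260 = 18.9115; b·c/n = 61·17/260 = 3.9885
Stratum 2 (≥ 50 years): n = 734; a·d/n = 86·353/734 = 41.3597; b·c/n = 237·58/734 = 18.7275
OR_MH = (18.9115 + 41.3597) / (3.9885 + 18.7275) = 60.2712 / 22.7160 = 2.65325

2.65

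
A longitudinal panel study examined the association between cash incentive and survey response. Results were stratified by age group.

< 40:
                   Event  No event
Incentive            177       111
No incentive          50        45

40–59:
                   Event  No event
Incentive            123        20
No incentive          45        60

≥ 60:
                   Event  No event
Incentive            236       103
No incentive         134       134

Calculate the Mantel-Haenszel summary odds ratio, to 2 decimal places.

OR_MH = Σ(aᵢdᵢ/nᵢ) / Σ(bᵢcᵢ/nᵢ), where nᵢ is the stratum total.
Stratum 1 (< 40): n = 383; a·d/n = 177·45/383 = 20.7963; b·c/n = 111·50/383 = 14.4909
Stratum 2 (40–59): n = 248; a·d/n = 123·60/248 = 29.7581; b·c/n = 20·45/248 = 3.6290
Stratum 3 (≥ 60): n = 607; a·d/n = 236·134/607 = 52.0988; b·c/n = 103·134/607 = 22.7381
OR_MH = (20.7963 + 29.7581 + 52.0988) / (14.4909 + 3.6290 + 22.7381) = 102.6533 / 40.8579 = 2.51244

2.51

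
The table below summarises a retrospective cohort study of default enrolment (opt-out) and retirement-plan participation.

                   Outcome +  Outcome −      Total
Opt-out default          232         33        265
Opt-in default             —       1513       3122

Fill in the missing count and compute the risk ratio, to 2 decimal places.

1.70

The missing cell is in the unexposed row: 3122 − 1513 = 1609.
So a = 232, b = 33, c = 1609, d = 1513.
RR = [a/(a+b)] / [c/(c+d)] = (232/265) / (1609/3122) = 0.87547/0.51537 = 1.69871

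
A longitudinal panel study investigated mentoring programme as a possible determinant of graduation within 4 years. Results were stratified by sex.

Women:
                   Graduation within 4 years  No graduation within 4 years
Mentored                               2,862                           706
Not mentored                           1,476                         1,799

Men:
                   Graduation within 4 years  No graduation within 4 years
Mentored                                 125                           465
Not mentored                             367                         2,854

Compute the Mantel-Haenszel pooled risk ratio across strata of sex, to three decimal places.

RR_MH = Σ(aᵢ·n₀ᵢ/nᵢ) / Σ(cᵢ·n₁ᵢ/nᵢ), with n₁ᵢ = aᵢ+bᵢ (exposed), n₀ᵢ = cᵢ+dᵢ (unexposed), nᵢ = n₁ᵢ+n₀ᵢ.
Stratum 1 (Women): n₁ = 3568, n₀ = 3275, n = 6843; a·n₀/n = 2862·3275/6843 = 1369.7282; c·n₁/n = 1476·3568/6843 = 769.5993
Stratum 2 (Men): n₁ = 590, n₀ = 3221, n = 3811; a·n₀/n = 125·3221/3811 = 105.6481; c·n₁/n = 367·590/3811 = 56.8171
RR_MH = (1369.7282 + 105.6481) / (769.5993 + 56.8171) = 1475.3763 / 826.4164 = 1.78527

1.785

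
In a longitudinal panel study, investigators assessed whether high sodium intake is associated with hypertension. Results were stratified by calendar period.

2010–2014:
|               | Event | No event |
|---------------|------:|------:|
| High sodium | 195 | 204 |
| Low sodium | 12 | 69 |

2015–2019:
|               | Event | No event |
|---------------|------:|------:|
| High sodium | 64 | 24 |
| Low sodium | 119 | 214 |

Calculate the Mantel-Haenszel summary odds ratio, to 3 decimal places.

OR_MH = Σ(aᵢdᵢ/nᵢ) / Σ(bᵢcᵢ/nᵢ), where nᵢ is the stratum total.
Stratum 1 (2010–2014): n = 480; a·d/n = 195·69/480 = 28.0312; b·c/n = 204·12/480 = 5.1000
Stratum 2 (2015–2019): n = 421; a·d/n = 64·214/421 = 32.5321; b·c/n = 24·119/421 = 6.7838
OR_MH = (28.0312 + 32.5321) / (5.1000 + 6.7838) = 60.5633 / 11.8838 = 5.09627

5.096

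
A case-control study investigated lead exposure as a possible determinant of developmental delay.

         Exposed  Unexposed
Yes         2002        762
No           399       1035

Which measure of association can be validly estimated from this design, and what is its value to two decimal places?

6.82

Reading the table with exposure as columns: a = 2002 (Exposed, case), b = 399 (Exposed, non-case), c = 762 (Unexposed, case), d = 1035.
This is a case-control study: participants were sampled on outcome status, so risks in the source population cannot be estimated directly — relative risk is not valid here. The odds ratio is the appropriate measure.
OR = (a·d)/(b·c) = (2002 × 1035) / (399 × 762) = 2072070 / 304038 = 6.81517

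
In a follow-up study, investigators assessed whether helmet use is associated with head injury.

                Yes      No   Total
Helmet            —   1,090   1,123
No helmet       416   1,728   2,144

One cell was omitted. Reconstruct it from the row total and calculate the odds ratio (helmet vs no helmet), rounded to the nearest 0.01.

0.13

The missing cell is in the exposed row: 1123 − 1090 = 33.
So a = 33, b = 1090, c = 416, d = 1728.
OR = (a·d)/(b·c) = (33 × 1728) / (1090 × 416) = 57024 / 453440 = 0.12576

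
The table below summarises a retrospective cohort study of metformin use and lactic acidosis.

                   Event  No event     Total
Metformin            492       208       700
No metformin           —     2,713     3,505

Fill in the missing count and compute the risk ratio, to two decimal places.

3.11

The missing cell is in the unexposed row: 3505 − 2713 = 792.
So a = 492, b = 208, c = 792, d = 2713.
RR = [a/(a+b)] / [c/(c+d)] = (492/700) / (792/3505) = 0.70286/0.22596 = 3.11050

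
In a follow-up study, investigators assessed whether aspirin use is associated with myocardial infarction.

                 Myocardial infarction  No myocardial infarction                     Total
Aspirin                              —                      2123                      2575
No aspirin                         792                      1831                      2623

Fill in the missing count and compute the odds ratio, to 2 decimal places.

The missing cell is in the exposed row: 2575 − 2123 = 452.
So a = 452, b = 2123, c = 792, d = 1831.
OR = (a·d)/(b·c) = (452 × 1831) / (2123 × 792) = 827612 / 1681416 = 0.49221

0.49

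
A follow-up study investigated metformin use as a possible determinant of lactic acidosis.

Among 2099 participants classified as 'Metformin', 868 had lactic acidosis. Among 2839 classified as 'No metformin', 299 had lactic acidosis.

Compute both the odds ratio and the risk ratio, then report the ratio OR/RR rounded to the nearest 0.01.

1.53

From the description: a = 868, b = 1231, c = 299, d = 2540.
OR = (868·2540)/(1231·299) = 2204720/368069 = 5.98996
Risk in exposed = 868/2099 = 0.41353; risk in unexposed = 299/2839 = 0.10532; RR = 3.92646
OR/RR = 5.98996 / 3.92646 = 1.52554
The outcome is not rare, so the OR lies further from 1 than the RR.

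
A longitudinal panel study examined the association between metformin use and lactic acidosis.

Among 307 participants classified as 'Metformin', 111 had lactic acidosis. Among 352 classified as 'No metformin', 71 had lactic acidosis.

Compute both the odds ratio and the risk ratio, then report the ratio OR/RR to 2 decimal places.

1.25

From the description: a = 111, b = 196, c = 71, d = 281.
OR = (111·281)/(196·71) = 31191/13916 = 2.24138
Risk in exposed = 111/307 = 0.36156; risk in unexposed = 71/352 = 0.20170; RR = 1.79254
OR/RR = 2.24138 / 1.79254 = 1.25039
The outcome is not rare, so the OR lies further from 1 than the RR.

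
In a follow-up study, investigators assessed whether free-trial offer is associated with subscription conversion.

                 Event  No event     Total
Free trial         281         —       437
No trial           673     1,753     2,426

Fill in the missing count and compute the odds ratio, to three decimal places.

4.692

The missing cell is in the exposed row: 437 − 281 = 156.
So a = 281, b = 156, c = 673, d = 1753.
OR = (a·d)/(b·c) = (281 × 1753) / (156 × 673) = 492593 / 104988 = 4.69190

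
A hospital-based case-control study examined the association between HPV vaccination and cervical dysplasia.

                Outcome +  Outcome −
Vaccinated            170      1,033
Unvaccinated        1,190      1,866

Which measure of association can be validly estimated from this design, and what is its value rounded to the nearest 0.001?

0.258

Cells: a = 170, b = 1033, c = 1190, d = 1866.
This is a hospital-based case-control study: participants were sampled on outcome status, so risks in the source population cannot be estimated directly — relative risk is not valid here. The odds ratio is the appropriate measure.
OR = (a·d)/(b·c) = (170 × 1866) / (1033 × 1190) = 317220 / 1229270 = 0.25806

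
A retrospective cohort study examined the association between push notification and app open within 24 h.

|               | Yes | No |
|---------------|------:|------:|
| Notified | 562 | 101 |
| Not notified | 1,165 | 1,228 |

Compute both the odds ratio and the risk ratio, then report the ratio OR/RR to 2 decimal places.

3.37

Cells: a = 562, b = 101, c = 1165, d = 1228.
OR = (562·1228)/(101·1165) = 690136/117665 = 5.86526
Risk in exposed = 562/663 = 0.84766; risk in unexposed = 1165/2393 = 0.48684; RR = 1.74116
OR/RR = 5.86526 / 1.74116 = 3.36859
The outcome is not rare, so the OR lies further from 1 than the RR.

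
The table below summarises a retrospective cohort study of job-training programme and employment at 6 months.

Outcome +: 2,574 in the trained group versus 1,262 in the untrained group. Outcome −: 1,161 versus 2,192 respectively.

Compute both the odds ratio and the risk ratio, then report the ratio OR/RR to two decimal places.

2.04

From the description: a = 2574, b = 1161, c = 1262, d = 2192.
OR = (2574·2192)/(1161·1262) = 5642208/1465182 = 3.85086
Risk in exposed = 2574/3735 = 0.68916; risk in unexposed = 1262/3454 = 0.36537; RR = 1.88617
OR/RR = 3.85086 / 1.88617 = 2.04163
The outcome is not rare, so the OR lies further from 1 than the RR.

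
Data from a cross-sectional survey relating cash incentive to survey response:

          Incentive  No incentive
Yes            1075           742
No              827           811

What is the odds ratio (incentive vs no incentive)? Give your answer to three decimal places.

1.421

Reading the table with exposure as columns: a = 1075 (Incentive, case), b = 827 (Incentive, non-case), c = 742 (No incentive, case), d = 811.
OR = (a·d)/(b·c) = (1075 × 811) / (827 × 742) = 871825 / 613634 = 1.42076
The odds of survey response are about 1.42 times as high in the incentive group.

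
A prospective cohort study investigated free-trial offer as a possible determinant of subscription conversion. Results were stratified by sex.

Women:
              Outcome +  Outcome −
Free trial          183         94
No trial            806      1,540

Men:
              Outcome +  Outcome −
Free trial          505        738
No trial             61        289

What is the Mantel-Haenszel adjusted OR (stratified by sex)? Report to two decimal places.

OR_MH = Σ(aᵢdᵢ/nᵢ) / Σ(bᵢcᵢ/nᵢ), where nᵢ is the stratum total.
Stratum 1 (Women): n = 2623; a·d/n = 183·1540/2623 = 107.4419; b·c/n = 94·806/2623 = 28.8845
Stratum 2 (Men): n = 1593; a·d/n = 505·289/1593 = 91.6164; b·c/n = 738·61/1593 = 28.2599
OR_MH = (107.4419 + 91.6164) / (28.8845 + 28.2599) = 199.0583 / 57.1444 = 3.48343

3.48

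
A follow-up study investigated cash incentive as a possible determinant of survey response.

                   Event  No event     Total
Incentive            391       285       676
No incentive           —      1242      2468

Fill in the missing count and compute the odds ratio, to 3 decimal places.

1.390

The missing cell is in the unexposed row: 2468 − 1242 = 1226.
So a = 391, b = 285, c = 1226, d = 1242.
OR = (a·d)/(b·c) = (391 × 1242) / (285 × 1226) = 485622 / 349410 = 1.38983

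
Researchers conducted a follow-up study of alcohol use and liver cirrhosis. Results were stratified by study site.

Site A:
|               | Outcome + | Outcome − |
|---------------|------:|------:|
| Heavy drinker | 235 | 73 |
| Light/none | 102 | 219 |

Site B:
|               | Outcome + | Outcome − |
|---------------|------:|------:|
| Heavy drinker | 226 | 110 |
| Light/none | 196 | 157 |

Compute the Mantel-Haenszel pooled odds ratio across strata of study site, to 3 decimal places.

3.091

OR_MH = Σ(aᵢdᵢ/nᵢ) / Σ(bᵢcᵢ/nᵢ), where nᵢ is the stratum total.
Stratum 1 (Site A): n = 629; a·d/n = 235·219/629 = 81.8203; b·c/n = 73·102/629 = 11.8378
Stratum 2 (Site B): n = 689; a·d/n = 226·157/689 = 51.4978; b·c/n = 110·196/689 = 31.2917
OR_MH = (81.8203 + 51.4978) / (11.8378 + 31.2917) = 133.3182 / 43.1296 = 3.09111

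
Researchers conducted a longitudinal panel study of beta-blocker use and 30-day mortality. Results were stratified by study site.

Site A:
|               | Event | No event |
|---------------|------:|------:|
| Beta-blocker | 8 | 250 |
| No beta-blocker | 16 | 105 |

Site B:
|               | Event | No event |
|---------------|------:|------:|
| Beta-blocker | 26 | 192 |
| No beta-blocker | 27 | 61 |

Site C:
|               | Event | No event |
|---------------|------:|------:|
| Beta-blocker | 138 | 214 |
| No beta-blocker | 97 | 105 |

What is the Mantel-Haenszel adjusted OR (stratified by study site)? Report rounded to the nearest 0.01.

OR_MH = Σ(aᵢdᵢ/nᵢ) / Σ(bᵢcᵢ/nᵢ), where nᵢ is the stratum total.
Stratum 1 (Site A): n = 379; a·d/n = 8·105/379 = 2.2164; b·c/n = 250·16/379 = 10.5541
Stratum 2 (Site B): n = 306; a·d/n = 26·61/306 = 5.1830; b·c/n = 192·27/306 = 16.9412
Stratum 3 (Site C): n = 554; a·d/n = 138·105/554 = 26.1552; b·c/n = 214·97/554 = 37.4693
OR_MH = (2.2164 + 5.1830 + 26.1552) / (10.5541 + 16.9412 + 37.4693) = 33.5546 / 64.9646 = 0.51651

0.52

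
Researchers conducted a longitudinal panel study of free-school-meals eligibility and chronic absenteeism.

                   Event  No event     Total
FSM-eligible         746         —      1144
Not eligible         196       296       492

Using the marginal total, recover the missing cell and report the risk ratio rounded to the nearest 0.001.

The missing cell is in the exposed row: 1144 − 746 = 398.
So a = 746, b = 398, c = 196, d = 296.
RR = [a/(a+b)] / [c/(c+d)] = (746/1144) / (196/492) = 0.65210/0.39837 = 1.63690

1.637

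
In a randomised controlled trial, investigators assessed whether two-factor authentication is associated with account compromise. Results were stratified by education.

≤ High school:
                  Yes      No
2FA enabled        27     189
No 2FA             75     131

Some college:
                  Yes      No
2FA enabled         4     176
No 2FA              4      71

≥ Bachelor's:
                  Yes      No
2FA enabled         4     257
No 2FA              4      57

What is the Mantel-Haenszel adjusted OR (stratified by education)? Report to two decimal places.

0.26

OR_MH = Σ(aᵢdᵢ/nᵢ) / Σ(bᵢcᵢ/nᵢ), where nᵢ is the stratum total.
Stratum 1 (≤ High school): n = 422; a·d/n = 27·131/422 = 8.3815; b·c/n = 189·75/422 = 33.5900
Stratum 2 (Some college): n = 255; a·d/n = 4·71/255 = 1.1137; b·c/n = 176·4/255 = 2.7608
Stratum 3 (≥ Bachelor's): n = 322; a·d/n = 4·57/322 = 0.7081; b·c/n = 257·4/322 = 3.1925
OR_MH = (8.3815 + 1.1137 + 0.7081) / (33.5900 + 2.7608 + 3.1925) = 10.2033 / 39.5434 = 0.25803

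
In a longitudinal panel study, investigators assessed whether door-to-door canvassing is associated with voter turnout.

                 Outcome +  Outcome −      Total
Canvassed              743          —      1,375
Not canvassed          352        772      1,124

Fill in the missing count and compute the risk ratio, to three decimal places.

1.725

The missing cell is in the exposed row: 1375 − 743 = 632.
So a = 743, b = 632, c = 352, d = 772.
RR = [a/(a+b)] / [c/(c+d)] = (743/1375) / (352/1124) = 0.54036/0.31317 = 1.72548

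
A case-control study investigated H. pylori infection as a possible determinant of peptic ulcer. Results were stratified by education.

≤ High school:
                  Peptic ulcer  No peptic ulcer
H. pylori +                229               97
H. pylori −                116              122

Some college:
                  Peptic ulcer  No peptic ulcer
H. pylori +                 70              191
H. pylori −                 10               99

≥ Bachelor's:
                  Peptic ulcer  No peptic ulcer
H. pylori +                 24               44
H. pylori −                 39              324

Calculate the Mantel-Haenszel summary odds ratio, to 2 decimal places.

2.97

OR_MH = Σ(aᵢdᵢ/nᵢ) / Σ(bᵢcᵢ/nᵢ), where nᵢ is the stratum total.
Stratum 1 (≤ High school): n = 564; a·d/n = 229·122/564 = 49.5355; b·c/n = 97·116/564 = 19.9504
Stratum 2 (Some college): n = 370; a·d/n = 70·99/370 = 18.7297; b·c/n = 191·10/370 = 5.1622
Stratum 3 (≥ Bachelor's): n = 431; a·d/n = 24·324/431 = 18.0418; b·c/n = 44·39/431 = 3.9814
OR_MH = (49.5355 + 18.7297 + 18.0418) / (19.9504 + 5.1622 + 3.9814) = 86.3070 / 29.0940 = 2.96649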